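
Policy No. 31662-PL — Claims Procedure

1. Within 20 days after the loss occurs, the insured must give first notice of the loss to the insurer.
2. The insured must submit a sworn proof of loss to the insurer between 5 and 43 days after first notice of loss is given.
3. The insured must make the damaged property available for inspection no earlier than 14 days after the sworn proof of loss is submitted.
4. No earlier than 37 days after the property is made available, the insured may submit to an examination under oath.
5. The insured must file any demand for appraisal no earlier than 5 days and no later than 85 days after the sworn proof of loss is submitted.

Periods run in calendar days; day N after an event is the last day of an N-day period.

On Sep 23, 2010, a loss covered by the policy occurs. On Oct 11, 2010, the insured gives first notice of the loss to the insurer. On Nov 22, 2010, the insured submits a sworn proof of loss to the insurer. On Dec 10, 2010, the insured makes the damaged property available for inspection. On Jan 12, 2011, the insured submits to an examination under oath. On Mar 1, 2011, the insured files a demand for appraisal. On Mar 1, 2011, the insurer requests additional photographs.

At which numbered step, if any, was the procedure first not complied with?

(1) due by Sep 23, 2010 + 20 days = Oct 13, 2010; done Oct 11, 2010 — timely.
(2) the permitted window runs from Oct 11, 2010 + 5 = Oct 16, 2010 to Oct 11, 2010 + 43 = Nov 23, 2010; done Nov 22, 2010, which is between those dates.
(3) permitted from Nov 22, 2010 + 14 days = Dec 6, 2010 onward; done Dec 10, 2010, after the minimum wait.
(4) permitted from Dec 10, 2010 + 37 days = Jan 16, 2011 onward; Jan 12, 2011 is 4 days before the earliest permitted date.
No need to go further; step 4 was not satisfied.

Step 4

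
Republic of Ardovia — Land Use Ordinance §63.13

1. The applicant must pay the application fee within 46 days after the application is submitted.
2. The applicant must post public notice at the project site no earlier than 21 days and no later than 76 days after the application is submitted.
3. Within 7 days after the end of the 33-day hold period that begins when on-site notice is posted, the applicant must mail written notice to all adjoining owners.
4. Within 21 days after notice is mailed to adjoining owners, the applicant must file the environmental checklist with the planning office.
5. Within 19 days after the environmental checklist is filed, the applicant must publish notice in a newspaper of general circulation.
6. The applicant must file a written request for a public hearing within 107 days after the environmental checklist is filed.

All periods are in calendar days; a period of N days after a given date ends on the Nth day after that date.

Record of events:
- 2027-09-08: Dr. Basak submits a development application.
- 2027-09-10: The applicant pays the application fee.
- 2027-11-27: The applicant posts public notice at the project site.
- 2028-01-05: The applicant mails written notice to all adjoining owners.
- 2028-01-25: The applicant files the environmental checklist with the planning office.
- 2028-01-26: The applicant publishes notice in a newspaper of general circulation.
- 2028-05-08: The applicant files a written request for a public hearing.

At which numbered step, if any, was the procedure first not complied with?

Step 1 — counting 46 days from 2027-09-08 (when the application is submitted) gives a deadline of 2027-10-24; done 2027-09-10 — timely.
Step 2 — 21 and 76 days from 2027-09-08 (when the application is submitted) are 2027-09-29 and 2027-11-23 respectively; done 2027-11-27 — 4 days after the window closed.

Step 2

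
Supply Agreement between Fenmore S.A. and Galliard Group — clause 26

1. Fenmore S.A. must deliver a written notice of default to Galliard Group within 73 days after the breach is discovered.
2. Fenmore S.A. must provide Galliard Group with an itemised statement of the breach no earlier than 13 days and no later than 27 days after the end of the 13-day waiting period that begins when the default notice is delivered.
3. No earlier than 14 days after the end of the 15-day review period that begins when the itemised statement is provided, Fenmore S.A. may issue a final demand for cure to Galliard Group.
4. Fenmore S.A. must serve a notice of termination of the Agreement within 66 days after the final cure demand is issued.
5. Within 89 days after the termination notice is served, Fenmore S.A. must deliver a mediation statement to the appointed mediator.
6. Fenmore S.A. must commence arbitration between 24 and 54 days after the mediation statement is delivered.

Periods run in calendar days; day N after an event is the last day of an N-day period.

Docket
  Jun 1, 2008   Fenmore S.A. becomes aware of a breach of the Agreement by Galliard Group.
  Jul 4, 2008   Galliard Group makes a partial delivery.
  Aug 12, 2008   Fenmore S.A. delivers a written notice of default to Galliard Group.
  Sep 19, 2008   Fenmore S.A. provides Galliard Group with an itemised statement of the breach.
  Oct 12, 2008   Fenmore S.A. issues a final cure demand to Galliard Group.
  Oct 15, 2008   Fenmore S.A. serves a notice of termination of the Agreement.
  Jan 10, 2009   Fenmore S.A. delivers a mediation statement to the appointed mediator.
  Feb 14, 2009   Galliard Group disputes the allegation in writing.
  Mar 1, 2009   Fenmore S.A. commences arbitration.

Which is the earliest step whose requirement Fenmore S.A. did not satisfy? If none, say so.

(1) due by Jun 1, 2008 + 73 days = Aug 13, 2008; Aug 12, 2008 is within that limit.
(2) the permitted window runs from Aug 25, 2008 + 13 = Sep 7, 2008 to Aug 25, 2008 + 27 = Sep 21, 2008; done Sep 19, 2008, which is between those dates.
(3) permitted from Oct 4, 2008 + 14 days = Oct 18, 2008 onward; acted on Oct 12, 2008, 6 days prematurely.

Step 3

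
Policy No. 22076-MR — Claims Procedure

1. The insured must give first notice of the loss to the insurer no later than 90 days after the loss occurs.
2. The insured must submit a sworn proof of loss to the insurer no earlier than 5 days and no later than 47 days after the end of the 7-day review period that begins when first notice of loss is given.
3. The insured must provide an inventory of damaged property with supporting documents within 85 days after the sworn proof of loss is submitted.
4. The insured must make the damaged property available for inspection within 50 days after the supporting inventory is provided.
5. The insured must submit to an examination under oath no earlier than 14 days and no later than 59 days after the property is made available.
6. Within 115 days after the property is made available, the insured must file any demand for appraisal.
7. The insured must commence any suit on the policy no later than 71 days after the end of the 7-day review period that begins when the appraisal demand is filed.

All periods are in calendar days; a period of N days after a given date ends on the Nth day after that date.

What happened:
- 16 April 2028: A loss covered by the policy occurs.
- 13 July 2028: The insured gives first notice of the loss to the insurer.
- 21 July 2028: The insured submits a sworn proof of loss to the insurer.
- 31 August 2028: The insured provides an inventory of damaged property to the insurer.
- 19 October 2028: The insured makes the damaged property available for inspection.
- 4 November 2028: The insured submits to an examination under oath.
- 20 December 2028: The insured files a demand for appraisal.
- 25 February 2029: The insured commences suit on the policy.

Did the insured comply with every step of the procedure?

Step 1 — counting 90 days from 16 April 2028 (when the loss occurs) gives a deadline of 15 July 2028; completed 13 July 2028, before the deadline.
Step 2 — 5 and 47 days from 20 July 2028 (end of the 7-day review period, which began when first notice of loss is given on 13 July 2028) are 25 July 2028 and 5 September 2028 respectively; 21 July 2028 is 4 days too early.

No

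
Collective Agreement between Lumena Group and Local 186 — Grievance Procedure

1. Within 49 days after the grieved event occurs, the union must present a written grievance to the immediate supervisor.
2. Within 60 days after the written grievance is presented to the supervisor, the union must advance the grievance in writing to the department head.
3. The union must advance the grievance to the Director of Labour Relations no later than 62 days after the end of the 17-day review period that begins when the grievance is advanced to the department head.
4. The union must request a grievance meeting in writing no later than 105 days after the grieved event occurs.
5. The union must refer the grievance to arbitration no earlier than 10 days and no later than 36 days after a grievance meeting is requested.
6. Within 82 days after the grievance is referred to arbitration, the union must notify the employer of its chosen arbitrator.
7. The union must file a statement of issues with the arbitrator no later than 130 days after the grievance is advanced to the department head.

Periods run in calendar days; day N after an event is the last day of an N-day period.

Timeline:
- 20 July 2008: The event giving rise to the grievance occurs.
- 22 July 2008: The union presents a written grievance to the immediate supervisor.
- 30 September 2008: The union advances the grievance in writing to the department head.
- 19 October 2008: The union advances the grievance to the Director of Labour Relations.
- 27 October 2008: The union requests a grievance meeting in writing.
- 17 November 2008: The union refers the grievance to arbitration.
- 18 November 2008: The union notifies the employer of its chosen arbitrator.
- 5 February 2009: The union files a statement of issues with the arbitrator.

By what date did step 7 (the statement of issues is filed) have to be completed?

7 February 2009

Step 7 runs from 30 September 2008, when the grievance is advanced to the department head. 130 days after 30 September 2008 is 7 February 2009.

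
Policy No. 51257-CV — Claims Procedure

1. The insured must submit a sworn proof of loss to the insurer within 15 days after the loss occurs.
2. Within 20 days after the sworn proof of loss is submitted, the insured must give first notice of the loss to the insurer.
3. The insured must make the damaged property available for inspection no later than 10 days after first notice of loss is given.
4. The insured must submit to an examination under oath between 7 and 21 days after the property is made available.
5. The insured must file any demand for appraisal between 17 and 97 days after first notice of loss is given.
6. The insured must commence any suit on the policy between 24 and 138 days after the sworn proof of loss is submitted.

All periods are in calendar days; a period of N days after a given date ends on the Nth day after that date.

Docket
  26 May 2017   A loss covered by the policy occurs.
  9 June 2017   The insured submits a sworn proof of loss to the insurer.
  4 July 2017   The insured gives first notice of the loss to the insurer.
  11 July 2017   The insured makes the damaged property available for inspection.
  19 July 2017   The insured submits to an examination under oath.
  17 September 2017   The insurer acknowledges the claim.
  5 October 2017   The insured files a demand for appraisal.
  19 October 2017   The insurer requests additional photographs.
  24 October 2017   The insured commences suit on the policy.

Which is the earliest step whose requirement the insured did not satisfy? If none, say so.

Step 2

(1) due by 26 May 2017 + 15 days = 10 June 2017; completed 9 June 2017, before the deadline.
(2) due by 9 June 2017 + 20 days = 29 June 2017; not done until 4 July 2017, 5 days after the deadline.
Later steps need not be reached.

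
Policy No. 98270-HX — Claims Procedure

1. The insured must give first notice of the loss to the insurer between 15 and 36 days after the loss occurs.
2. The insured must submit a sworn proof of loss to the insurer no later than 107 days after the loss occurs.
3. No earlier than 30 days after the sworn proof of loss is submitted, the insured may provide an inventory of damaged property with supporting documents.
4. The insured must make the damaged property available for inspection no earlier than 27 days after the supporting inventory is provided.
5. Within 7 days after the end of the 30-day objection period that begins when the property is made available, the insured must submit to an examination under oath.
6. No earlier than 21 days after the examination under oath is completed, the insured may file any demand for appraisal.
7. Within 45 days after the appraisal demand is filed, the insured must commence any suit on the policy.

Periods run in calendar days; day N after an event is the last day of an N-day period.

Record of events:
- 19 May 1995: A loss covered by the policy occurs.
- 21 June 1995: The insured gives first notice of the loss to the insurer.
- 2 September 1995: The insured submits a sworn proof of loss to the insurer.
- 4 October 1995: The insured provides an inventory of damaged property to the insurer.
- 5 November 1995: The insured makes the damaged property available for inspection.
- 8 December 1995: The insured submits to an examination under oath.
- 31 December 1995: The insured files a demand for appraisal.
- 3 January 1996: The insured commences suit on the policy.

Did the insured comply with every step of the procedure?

(1) the permitted window runs from 19 May 1995 + 15 = 3 June 1995 to 19 May 1995 + 36 = 24 June 1995; done 21 June 1995, which is between those dates.
(2) due by 19 May 1995 + 107 days = 3 September 1995; done 2 September 1995 — timely.
(3) permitted from 2 September 1995 + 30 days = 2 October 1995 onward; 4 October 1995 is on or after that date.
(4) permitted from 4 October 1995 + 27 days = 31 October 1995 onward; done 5 November 1995 — permitted.
(5) due by 5 December 1995 + 7 days = 12 December 1995; completed 8 December 1995, before the deadline.
(6) permitted from 8 December 1995 + 21 days = 29 December 1995 onward; 31 December 1995 is on or after that date.
(7) due by 31 December 1995 + 45 days = 14 February 1996; 3 January 1996 is within that limit.

Yes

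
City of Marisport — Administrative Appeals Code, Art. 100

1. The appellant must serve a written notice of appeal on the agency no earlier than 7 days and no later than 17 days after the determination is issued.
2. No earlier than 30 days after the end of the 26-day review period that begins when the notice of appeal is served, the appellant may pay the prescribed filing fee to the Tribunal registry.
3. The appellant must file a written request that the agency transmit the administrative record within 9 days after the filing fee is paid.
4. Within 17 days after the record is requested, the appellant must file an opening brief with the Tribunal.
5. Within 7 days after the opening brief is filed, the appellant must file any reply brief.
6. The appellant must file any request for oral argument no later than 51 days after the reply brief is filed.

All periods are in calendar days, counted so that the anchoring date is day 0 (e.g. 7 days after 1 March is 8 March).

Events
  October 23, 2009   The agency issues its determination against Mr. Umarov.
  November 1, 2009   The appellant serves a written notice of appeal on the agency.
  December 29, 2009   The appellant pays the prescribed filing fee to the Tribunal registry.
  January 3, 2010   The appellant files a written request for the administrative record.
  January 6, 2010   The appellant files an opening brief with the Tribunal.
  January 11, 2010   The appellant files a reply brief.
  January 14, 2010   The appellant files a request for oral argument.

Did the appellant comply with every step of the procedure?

Yes

Step 1 — 7 and 17 days from October 23, 2009 (when the determination is issued) are October 30, 2009 and November 9, 2009 respectively; done November 1, 2009 — within the window.
Step 2 — must wait 30 days from November 27, 2009 (end of the 26-day review period, which began when the notice of appeal is served on November 1, 2009), so not before December 27, 2009; done December 29, 2009, after the minimum wait.
Step 3 — counting 9 days from December 29, 2009 (when the filing fee is paid) gives a deadline of January 7, 2010; done January 3, 2010 — timely.
Step 4 — counting 17 days from January 3, 2010 (when the record is requested) gives a deadline of January 20, 2010; completed January 6, 2010, before the deadline.
Step 5 — counting 7 days from January 6, 2010 (when the opening brief is filed) gives a deadline of January 13, 2010; done January 11, 2010 — timely.
Step 6 — counting 51 days from January 11, 2010 (when the reply brief is filed) gives a deadline of March 3, 2010; January 14, 2010 is within that limit.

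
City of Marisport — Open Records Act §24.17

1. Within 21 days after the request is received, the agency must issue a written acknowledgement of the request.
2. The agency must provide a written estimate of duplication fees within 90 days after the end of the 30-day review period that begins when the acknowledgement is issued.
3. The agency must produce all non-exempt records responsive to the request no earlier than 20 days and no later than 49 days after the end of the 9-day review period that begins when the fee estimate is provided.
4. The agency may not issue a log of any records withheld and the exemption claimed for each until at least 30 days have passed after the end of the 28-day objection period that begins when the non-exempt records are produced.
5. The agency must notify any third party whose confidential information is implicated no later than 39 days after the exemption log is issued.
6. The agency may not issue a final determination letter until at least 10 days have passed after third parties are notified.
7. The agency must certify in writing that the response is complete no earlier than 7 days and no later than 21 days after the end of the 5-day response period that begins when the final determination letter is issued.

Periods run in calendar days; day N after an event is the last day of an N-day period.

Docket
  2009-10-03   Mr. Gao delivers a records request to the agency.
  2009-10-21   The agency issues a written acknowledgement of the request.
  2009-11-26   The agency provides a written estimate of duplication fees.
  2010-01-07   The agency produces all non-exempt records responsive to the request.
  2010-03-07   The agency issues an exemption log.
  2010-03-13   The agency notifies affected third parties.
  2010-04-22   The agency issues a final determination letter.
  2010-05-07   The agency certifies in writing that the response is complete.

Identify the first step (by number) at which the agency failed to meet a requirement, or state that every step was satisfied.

Step 1 — counting 21 days from 2009-10-03 (when the request is received) gives a deadline of 2009-10-24; completed 2009-10-21, before the deadline.
Step 2 — counting 90 days from 2009-11-20 (end of the 30-day review period, which began when the acknowledgement is issued on 2009-10-21) gives a deadline of 2010-02-18; done 2009-11-26 — timely.
Step 3 — 20 and 49 days from 2009-12-05 (end of the 9-day review period, which began when the fee estimate is provided on 2009-11-26) are 2009-12-25 and 2010-01-23 respectively; 2010-01-07 falls inside that range.
Step 4 — must wait 30 days from 2010-02-04 (end of the 28-day objection period, which began when the non-exempt records are produced on 2010-01-07), so not before 2010-03-06; done 2010-03-07, after the minimum wait.
Step 5 — counting 39 days from 2010-03-07 (when the exemption log is issued) gives a deadline of 2010-04-15; 2010-03-13 is within that limit.
Step 6 — must wait 10 days from 2010-03-13 (when third parties are notified), so not before 2010-03-23; done 2010-04-22 — permitted.
Step 7 — 7 and 21 days from 2010-04-27 (end of the 5-day response period, which began when the final determination letter is issued on 2010-04-22) are 2010-05-04 and 2010-05-18 respectively; done 2010-05-07 — within the window.

None — every step was satisfied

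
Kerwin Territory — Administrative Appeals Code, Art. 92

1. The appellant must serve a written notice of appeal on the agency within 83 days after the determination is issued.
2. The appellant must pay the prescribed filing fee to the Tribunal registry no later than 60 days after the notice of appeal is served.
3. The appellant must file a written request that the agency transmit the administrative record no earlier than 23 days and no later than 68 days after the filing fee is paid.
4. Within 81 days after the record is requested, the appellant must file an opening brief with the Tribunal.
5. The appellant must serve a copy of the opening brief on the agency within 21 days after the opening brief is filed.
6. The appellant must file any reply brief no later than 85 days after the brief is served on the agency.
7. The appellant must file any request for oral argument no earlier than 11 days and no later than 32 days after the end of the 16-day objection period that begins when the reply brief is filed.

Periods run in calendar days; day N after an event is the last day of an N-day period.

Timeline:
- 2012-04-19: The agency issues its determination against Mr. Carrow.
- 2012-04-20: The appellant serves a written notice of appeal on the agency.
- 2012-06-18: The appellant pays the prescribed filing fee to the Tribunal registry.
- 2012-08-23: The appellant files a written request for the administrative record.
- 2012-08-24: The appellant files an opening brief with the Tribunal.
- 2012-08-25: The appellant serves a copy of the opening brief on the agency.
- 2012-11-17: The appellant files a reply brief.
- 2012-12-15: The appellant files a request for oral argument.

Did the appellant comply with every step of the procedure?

Yes

Step 1: 83 days after 2012-04-19 (when the determination is issued) is 2012-07-11; done 2012-04-20 — timely.
Step 2: 60 days after 2012-04-20 (when the notice of appeal is served) is 2012-06-19; 2012-06-18 is within that limit.
Step 3: the window is 23–68 days after 2012-06-18 (when the filing fee is paid), so 2012-07-11 through 2012-08-25; 2012-08-23 falls inside that range.
Step 4: 81 days after 2012-08-23 (when the record is requested) is 2012-11-12; 2012-08-24 is within that limit.
Step 5: 21 days after 2012-08-24 (when the opening brief is filed) is 2012-09-14; done 2012-08-25 — timely.
Step 6: 85 days after 2012-08-25 (when the brief is served on the agency) is 2012-11-18; completed 2012-11-17, before the deadline.
Step 7: the window is 11–32 days after 2012-12-03 (end of the 16-day objection period, which began when the reply brief is filed on 2012-11-17), so 2012-12-14 through 2013-01-04; done 2012-12-15 — within the window.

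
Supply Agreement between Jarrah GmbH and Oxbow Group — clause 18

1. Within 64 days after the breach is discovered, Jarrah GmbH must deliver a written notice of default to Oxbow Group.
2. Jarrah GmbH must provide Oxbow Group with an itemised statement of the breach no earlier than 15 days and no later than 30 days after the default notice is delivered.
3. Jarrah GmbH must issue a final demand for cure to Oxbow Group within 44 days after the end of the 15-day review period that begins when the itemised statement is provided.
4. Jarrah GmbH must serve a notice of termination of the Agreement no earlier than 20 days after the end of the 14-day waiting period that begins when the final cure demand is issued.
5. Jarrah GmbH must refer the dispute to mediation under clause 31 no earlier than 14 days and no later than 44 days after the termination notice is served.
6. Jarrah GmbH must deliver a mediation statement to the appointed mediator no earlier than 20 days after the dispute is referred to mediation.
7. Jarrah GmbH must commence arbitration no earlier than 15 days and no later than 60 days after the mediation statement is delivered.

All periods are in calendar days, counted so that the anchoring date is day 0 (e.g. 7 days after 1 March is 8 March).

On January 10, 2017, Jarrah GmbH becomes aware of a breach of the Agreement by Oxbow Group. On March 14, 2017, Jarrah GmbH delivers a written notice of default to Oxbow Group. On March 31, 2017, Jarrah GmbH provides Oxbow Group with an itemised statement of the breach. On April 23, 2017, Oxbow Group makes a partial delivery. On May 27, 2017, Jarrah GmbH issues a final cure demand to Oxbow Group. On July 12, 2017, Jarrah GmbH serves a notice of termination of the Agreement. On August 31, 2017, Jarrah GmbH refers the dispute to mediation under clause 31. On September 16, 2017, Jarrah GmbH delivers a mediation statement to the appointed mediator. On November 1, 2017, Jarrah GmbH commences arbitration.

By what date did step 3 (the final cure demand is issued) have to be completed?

May 29, 2017

The itemised statement is provided on March 31, 2017; the 15-day review period therefore ends April 15, 2017, and step 3 runs from that date. 44 days after April 15, 2017 is May 29, 2017.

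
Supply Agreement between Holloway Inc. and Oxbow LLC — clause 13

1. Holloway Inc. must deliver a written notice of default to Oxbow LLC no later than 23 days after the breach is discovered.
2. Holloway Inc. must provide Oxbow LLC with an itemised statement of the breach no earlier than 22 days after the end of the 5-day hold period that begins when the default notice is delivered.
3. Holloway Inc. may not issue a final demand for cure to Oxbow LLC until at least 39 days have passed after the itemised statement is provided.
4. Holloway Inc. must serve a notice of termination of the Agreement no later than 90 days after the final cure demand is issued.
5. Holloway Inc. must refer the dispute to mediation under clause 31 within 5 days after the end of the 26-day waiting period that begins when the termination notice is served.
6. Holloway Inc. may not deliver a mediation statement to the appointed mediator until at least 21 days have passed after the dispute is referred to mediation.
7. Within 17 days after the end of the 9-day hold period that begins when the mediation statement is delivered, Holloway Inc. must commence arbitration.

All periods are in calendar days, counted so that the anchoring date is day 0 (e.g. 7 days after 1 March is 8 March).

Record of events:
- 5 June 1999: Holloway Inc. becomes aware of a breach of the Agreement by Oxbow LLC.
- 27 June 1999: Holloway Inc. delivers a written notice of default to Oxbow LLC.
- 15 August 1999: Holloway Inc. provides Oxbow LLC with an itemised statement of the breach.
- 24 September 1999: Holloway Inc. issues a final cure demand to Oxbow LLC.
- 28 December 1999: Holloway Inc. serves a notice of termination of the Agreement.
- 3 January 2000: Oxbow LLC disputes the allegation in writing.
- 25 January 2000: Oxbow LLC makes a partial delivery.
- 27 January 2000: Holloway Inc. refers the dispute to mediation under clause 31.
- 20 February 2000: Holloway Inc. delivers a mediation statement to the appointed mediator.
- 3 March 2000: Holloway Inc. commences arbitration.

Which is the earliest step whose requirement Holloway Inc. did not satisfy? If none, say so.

Step 4

(1) due by 5 June 1999 + 23 days = 28 June 1999; 27 June 1999 is within that limit.
(2) permitted from 2 July 1999 + 22 days = 24 July 1999 onward; done 15 August 1999 — permitted.
(3) permitted from 15 August 1999 + 39 days = 23 September 1999 onward; 24 September 1999 is on or after that date.
(4) due by 24 September 1999 + 90 days = 23 December 1999; not done until 28 December 1999, 5 days after the deadline.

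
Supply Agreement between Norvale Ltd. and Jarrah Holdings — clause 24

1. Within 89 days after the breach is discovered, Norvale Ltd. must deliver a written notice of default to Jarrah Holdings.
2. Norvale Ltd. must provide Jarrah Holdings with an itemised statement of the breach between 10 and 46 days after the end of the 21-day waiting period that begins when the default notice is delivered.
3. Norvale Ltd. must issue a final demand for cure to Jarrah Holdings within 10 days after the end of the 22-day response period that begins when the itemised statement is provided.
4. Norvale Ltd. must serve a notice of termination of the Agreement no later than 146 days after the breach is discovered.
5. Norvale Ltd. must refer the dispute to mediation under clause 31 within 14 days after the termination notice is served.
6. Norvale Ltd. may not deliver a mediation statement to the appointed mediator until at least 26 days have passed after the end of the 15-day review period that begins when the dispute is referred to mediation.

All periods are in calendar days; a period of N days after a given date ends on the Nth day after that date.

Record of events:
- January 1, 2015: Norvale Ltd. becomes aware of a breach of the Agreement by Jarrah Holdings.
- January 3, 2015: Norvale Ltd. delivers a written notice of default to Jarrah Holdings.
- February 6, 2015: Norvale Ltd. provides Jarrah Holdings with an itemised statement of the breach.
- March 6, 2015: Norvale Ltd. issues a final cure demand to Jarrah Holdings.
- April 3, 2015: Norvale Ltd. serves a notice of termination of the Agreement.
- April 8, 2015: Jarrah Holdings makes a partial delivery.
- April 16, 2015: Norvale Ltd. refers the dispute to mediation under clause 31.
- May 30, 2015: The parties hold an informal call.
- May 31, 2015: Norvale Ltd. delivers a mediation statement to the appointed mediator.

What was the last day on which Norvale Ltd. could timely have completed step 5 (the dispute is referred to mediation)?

Step 5 runs from April 3, 2015, when the termination notice is served. 14 days after April 3, 2015 is April 17, 2015.

April 17, 2015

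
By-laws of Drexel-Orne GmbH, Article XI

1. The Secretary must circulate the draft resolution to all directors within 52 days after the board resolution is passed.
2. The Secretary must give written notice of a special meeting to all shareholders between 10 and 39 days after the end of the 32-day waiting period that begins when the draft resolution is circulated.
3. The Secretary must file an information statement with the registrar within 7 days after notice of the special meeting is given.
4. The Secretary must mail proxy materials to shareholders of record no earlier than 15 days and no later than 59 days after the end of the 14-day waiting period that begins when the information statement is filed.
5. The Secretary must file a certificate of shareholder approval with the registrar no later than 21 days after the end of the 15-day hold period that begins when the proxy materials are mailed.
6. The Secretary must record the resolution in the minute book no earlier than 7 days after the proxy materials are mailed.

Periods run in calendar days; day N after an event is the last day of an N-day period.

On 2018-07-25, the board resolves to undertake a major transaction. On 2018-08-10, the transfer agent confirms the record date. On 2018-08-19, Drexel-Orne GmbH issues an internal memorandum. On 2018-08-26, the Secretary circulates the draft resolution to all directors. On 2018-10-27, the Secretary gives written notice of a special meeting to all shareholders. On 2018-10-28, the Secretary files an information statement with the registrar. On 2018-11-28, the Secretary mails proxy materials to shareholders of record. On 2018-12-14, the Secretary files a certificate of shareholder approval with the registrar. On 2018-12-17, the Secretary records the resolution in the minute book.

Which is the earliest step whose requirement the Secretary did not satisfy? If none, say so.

Step 1 — counting 52 days from 2018-07-25 (when the board resolution is passed) gives a deadline of 2018-09-15; done 2018-08-26 — timely.
Step 2 — 10 and 39 days from 2018-09-27 (end of the 32-day waiting period, which began when the draft resolution is circulated on 2018-08-26) are 2018-10-07 and 2018-11-05 respectively; done 2018-10-27 — within the window.
Step 3 — counting 7 days from 2018-10-27 (when notice of the special meeting is given) gives a deadline of 2018-11-03; completed 2018-10-28, before the deadline.
Step 4 — 15 and 59 days from 2018-11-11 (end of the 14-day waiting period, which began when the information statement is filed on 2018-10-28) are 2018-11-26 and 2019-01-09 respectively; done 2018-11-28, which is between those dates.
Step 5 — counting 21 days from 2018-12-13 (end of the 15-day hold period, which began when the proxy materials are mailed on 2018-11-28) gives a deadline of 2019-01-03; 2018-12-14 is within that limit.
Step 6 — must wait 7 days from 2018-11-28 (when the proxy materials are mailed), so not before 2018-12-05; 2018-12-17 is on or after that date.

None — every step was satisfied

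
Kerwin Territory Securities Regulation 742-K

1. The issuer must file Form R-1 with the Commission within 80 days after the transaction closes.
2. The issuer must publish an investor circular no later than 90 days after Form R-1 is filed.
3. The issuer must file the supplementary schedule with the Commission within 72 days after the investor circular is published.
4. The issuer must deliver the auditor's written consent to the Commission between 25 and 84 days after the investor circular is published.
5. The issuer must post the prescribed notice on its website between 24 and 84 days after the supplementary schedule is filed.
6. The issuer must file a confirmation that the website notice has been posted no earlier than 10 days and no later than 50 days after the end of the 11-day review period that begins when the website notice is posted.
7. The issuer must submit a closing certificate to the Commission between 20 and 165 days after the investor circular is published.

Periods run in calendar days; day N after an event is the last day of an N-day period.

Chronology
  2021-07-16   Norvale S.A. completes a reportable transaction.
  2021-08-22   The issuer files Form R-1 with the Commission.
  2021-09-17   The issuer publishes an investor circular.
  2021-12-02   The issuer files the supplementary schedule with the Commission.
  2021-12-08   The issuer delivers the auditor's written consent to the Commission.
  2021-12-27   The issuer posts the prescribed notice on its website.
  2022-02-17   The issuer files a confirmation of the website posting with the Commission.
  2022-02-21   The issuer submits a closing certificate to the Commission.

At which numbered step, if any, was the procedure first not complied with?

(1) due by 2021-07-16 + 80 days = 2021-10-04; completed 2021-08-22, before the deadline.
(2) due by 2021-08-22 + 90 days = 2021-11-20; 2021-09-17 is within that limit.
(3) due by 2021-09-17 + 72 days = 2021-11-28; done 2021-12-02 — 4 days late.
No need to go further; step 3 was not satisfied.

Step 3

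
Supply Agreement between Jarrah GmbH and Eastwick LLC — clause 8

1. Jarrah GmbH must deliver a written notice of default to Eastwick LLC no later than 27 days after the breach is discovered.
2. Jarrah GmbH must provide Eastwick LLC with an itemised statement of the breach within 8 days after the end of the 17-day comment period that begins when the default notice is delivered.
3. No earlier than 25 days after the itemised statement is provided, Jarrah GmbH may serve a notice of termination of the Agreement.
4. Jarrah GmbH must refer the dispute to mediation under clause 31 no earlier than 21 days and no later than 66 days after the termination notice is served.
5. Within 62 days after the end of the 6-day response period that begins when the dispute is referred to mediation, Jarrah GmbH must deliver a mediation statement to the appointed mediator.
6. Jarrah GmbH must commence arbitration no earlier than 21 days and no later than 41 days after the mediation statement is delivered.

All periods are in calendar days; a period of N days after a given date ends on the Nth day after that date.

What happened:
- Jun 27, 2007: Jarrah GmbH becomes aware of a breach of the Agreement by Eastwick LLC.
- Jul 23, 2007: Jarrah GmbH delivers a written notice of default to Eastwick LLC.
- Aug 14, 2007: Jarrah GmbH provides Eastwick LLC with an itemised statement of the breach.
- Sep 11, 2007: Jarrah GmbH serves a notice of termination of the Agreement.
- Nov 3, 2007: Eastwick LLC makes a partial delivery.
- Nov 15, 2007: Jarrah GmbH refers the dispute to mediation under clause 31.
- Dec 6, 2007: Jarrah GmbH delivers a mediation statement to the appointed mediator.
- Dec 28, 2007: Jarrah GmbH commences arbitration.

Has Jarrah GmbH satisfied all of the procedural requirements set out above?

Step 1: 27 days after Jun 27, 2007 (when the breach is discovered) is Jul 24, 2007; completed Jul 23, 2007, before the deadline.
Step 2: 8 days after Aug 9, 2007 (end of the 17-day comment period, which began when the default notice is delivered on Jul 23, 2007) is Aug 17, 2007; Aug 14, 2007 is within that limit.
Step 3: the earliest permitted date is 25 days after Aug 14, 2007 (when the itemised statement is provided), i.e. Sep 8, 2007; done Sep 11, 2007 — permitted.
Step 4: the window is 21–66 days after Sep 11, 2007 (when the termination notice is served), so Oct 2, 2007 through Nov 16, 2007; done Nov 15, 2007 — within the window.
Step 5: 62 days after Nov 21, 2007 (end of the 6-day response period, which began when the dispute is referred to mediation on Nov 15, 2007) is Jan 22, 2008; Dec 6, 2007 is within that limit.
Step 6: the window is 21–41 days after Dec 6, 2007 (when the mediation statement is delivered), so Dec 27, 2007 through Jan 16, 2008; done Dec 28, 2007 — within the window.

Yes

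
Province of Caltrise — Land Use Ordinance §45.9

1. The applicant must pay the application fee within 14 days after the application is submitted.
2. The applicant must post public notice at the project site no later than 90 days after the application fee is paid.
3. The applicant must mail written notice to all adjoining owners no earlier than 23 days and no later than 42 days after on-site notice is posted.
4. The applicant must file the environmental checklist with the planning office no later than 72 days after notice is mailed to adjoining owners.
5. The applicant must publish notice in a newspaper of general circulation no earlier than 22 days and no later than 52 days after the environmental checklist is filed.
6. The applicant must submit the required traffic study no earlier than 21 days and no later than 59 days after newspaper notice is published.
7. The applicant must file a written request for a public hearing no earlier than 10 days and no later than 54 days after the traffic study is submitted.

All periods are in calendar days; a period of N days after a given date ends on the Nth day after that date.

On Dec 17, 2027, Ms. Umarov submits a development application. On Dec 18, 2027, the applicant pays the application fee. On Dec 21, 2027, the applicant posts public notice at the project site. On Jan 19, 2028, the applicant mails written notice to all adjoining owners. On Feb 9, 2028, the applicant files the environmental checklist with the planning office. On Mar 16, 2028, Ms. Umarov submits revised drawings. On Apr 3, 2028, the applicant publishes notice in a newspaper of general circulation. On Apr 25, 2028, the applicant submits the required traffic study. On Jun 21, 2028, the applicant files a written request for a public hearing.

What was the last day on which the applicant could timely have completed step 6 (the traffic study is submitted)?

Step 6 runs from Apr 3, 2028, when newspaper notice is published. The window is 21–59 days after Apr 3, 2028; it closes on Jun 1, 2028.

Jun 1, 2028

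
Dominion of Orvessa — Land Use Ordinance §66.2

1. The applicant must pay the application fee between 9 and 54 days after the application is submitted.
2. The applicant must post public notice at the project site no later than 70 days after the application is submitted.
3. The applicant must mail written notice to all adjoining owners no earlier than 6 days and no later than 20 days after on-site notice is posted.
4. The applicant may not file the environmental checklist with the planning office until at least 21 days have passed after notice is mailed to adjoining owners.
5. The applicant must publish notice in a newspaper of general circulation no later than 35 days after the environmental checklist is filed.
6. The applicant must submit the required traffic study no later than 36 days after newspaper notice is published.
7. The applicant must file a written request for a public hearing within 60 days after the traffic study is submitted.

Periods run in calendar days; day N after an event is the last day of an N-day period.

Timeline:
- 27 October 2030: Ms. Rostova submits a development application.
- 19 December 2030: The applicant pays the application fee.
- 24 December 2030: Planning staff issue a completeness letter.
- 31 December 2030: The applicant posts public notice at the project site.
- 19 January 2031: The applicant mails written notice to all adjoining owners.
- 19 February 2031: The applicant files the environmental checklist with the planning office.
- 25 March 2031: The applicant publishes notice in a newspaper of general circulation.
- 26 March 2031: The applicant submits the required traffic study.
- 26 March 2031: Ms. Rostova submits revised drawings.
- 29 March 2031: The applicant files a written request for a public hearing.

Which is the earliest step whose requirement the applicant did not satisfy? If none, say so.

Step 1: the window is 9–54 days after 27 October 2030 (when the application is submitted), so 5 November 2030 through 20 December 2030; done 19 December 2030 — within the window.
Step 2: 70 days after 27 October 2030 (when the application is submitted) is 5 January 2031; done 31 December 2030 — timely.
Step 3: the window is 6–20 days after 31 December 2030 (when on-site notice is posted), so 6 January 2031 through 20 January 2031; done 19 January 2031 — within the window.
Step 4: the earliest permitted date is 21 days after 19 January 2031 (when notice is mailed to adjoining owners), i.e. 9 February 2031; done 19 February 2031 — permitted.
Step 5: 35 days after 19 February 2031 (when the environmental checklist is filed) is 26 March 2031; completed 25 March 2031, before the deadline.
Step 6: 36 days after 25 March 2031 (when newspaper notice is published) is 30 April 2031; done 26 March 2031 — timely.
Step 7: 60 days after 26 March 2031 (when the traffic study is submitted) is 25 May 2031; done 29 March 2031 — timely.

None — every step was satisfied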